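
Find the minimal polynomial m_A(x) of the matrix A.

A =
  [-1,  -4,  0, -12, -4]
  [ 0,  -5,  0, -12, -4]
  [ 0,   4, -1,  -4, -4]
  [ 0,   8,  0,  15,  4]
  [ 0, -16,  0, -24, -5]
x^2 - 2*x - 3

The characteristic polynomial is χ_A(x) = (x - 3)^2*(x + 1)^3, so the eigenvalues are known. The minimal polynomial is
  m_A(x) = Π_λ (x − λ)^{k_λ}
where k_λ is the size of the *largest* Jordan block for λ (equivalently, the smallest k with (A − λI)^k v = 0 for every generalised eigenvector v of λ).

  λ = -1: largest Jordan block has size 1, contributing (x + 1)
  λ = 3: largest Jordan block has size 1, contributing (x − 3)

So m_A(x) = (x - 3)*(x + 1) = x^2 - 2*x - 3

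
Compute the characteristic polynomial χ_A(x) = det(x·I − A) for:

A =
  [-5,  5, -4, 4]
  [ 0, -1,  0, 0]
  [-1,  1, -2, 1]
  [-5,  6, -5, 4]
x^4 + 4*x^3 + 6*x^2 + 4*x + 1

Expanding det(x·I − A) (e.g. by cofactor expansion or by noting that A is similar to its Jordan form J, which has the same characteristic polynomial as A) gives
  χ_A(x) = x^4 + 4*x^3 + 6*x^2 + 4*x + 1
which factors as (x + 1)^4. The eigenvalues (with algebraic multiplicities) are λ = -1 with multiplicity 4.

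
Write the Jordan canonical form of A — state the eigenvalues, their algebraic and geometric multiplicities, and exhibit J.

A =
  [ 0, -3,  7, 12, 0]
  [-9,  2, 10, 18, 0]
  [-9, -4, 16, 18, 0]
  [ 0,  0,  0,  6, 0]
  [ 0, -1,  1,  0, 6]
J_3(6) ⊕ J_1(6) ⊕ J_1(6)

The characteristic polynomial is
  det(x·I − A) = x^5 - 30*x^4 + 360*x^3 - 2160*x^2 + 6480*x - 7776 = (x - 6)^5

Eigenvalues and multiplicities (the geometric multiplicity of λ is n − rank(A − λI), which equals the number of Jordan blocks for λ):
  λ = 6: algebraic multiplicity = 5, geometric multiplicity = 3

Determining the block sizes for each eigenvalue:
  λ = 6: with am = 5 and gm = 3, the partition is not yet determined (e.g. several partitions of 5 into 3 parts exist). Let N = A − (6)·I. Computing rank(N^1) = 2, rank(N^2) = 1, rank(N^3) = 0; the number of blocks of size ≥ j is rank(N^{j−1}) − rank(N^j), giving [3, 1, 1]. So we have 1 block(s) of size 3, 2 block(s) of size 1 → block sizes [3, 1, 1]

Assembling the blocks gives a Jordan form
J =
  [6, 1, 0, 0, 0]
  [0, 6, 1, 0, 0]
  [0, 0, 6, 0, 0]
  [0, 0, 0, 6, 0]
  [0, 0, 0, 0, 6]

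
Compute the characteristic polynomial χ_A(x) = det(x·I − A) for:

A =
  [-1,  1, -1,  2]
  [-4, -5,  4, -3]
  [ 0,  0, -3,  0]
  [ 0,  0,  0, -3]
x^4 + 12*x^3 + 54*x^2 + 108*x + 81

Expanding det(x·I − A) (e.g. by cofactor expansion or by noting that A is similar to its Jordan form J, which has the same characteristic polynomial as A) gives
  χ_A(x) = x^4 + 12*x^3 + 54*x^2 + 108*x + 81
which factors as (x + 3)^4. The eigenvalues (with algebraic multiplicities) are λ = -3 with multiplicity 4.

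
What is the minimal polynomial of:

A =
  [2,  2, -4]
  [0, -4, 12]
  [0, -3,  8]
x^2 - 4*x + 4

The characteristic polynomial is χ_A(x) = (x - 2)^3, so the eigenvalues are known. The minimal polynomial is
  m_A(x) = Π_λ (x − λ)^{k_λ}
where k_λ is the size of the *largest* Jordan block for λ (equivalently, the smallest k with (A − λI)^k v = 0 for every generalised eigenvector v of λ).

  λ = 2: largest Jordan block has size 2, contributing (x − 2)^2

So m_A(x) = (x - 2)^2 = x^2 - 4*x + 4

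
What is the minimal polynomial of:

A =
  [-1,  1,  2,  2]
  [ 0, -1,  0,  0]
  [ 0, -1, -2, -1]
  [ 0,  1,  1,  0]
x^2 + 2*x + 1

The characteristic polynomial is χ_A(x) = (x + 1)^4, so the eigenvalues are known. The minimal polynomial is
  m_A(x) = Π_λ (x − λ)^{k_λ}
where k_λ is the size of the *largest* Jordan block for λ (equivalently, the smallest k with (A − λI)^k v = 0 for every generalised eigenvector v of λ).

  λ = -1: largest Jordan block has size 2, contributing (x + 1)^2

So m_A(x) = (x + 1)^2 = x^2 + 2*x + 1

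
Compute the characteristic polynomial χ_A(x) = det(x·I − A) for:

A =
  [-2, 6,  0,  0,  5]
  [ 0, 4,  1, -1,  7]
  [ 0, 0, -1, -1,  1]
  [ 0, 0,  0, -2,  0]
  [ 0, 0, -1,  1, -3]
x^5 + 4*x^4 - 8*x^3 - 64*x^2 - 112*x - 64

Expanding det(x·I − A) (e.g. by cofactor expansion or by noting that A is similar to its Jordan form J, which has the same characteristic polynomial as A) gives
  χ_A(x) = x^5 + 4*x^4 - 8*x^3 - 64*x^2 - 112*x - 64
which factors as (x - 4)*(x + 2)^4. The eigenvalues (with algebraic multiplicities) are λ = -2 with multiplicity 4, λ = 4 with multiplicity 1.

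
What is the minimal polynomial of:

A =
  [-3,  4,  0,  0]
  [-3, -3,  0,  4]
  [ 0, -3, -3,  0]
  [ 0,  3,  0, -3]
x^3 + 9*x^2 + 27*x + 27

The characteristic polynomial is χ_A(x) = (x + 3)^4, so the eigenvalues are known. The minimal polynomial is
  m_A(x) = Π_λ (x − λ)^{k_λ}
where k_λ is the size of the *largest* Jordan block for λ (equivalently, the smallest k with (A − λI)^k v = 0 for every generalised eigenvector v of λ).

  λ = -3: largest Jordan block has size 3, contributing (x + 3)^3

So m_A(x) = (x + 3)^3 = x^3 + 9*x^2 + 27*x + 27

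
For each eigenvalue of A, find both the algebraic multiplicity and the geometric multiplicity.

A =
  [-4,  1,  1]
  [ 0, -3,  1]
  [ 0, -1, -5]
λ = -4: alg = 3, geom = 2

Step 1 — factor the characteristic polynomial to read off the algebraic multiplicities:
  χ_A(x) = (x + 4)^3

Step 2 — compute geometric multiplicities via the rank-nullity identity g(λ) = n − rank(A − λI):
  rank(A − (-4)·I) = 1, so dim ker(A − (-4)·I) = n − 1 = 2

Summary:
  λ = -4: algebraic multiplicity = 3, geometric multiplicity = 2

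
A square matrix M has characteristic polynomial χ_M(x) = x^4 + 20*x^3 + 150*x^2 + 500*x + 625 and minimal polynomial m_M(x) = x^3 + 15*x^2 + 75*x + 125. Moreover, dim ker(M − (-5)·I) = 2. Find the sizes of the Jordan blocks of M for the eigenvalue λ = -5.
Block sizes for λ = -5: [3, 1]

Step 1 — from the characteristic polynomial, algebraic multiplicity of λ = -5 is 4. From dim ker(M − (-5)·I) = 2, there are exactly 2 Jordan blocks for λ = -5.
Step 2 — from the minimal polynomial, the factor (x + 5)^3 tells us the largest block for λ = -5 has size 3.
Step 3 — with total size 4, 2 blocks, and largest block 3, the block sizes (in nonincreasing order) are [3, 1].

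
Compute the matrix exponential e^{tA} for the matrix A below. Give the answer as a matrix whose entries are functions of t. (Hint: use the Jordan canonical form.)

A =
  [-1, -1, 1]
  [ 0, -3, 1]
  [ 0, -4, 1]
e^{tA} =
  [exp(-t), -t^2*exp(-t) - t*exp(-t), t^2*exp(-t)/2 + t*exp(-t)]
  [0, -2*t*exp(-t) + exp(-t), t*exp(-t)]
  [0, -4*t*exp(-t), 2*t*exp(-t) + exp(-t)]

Strategy: write A = P · J · P⁻¹ where J is a Jordan canonical form, so e^{tA} = P · e^{tJ} · P⁻¹, and e^{tJ} can be computed block-by-block.

A has Jordan form
J =
  [-1,  1,  0]
  [ 0, -1,  1]
  [ 0,  0, -1]
(up to reordering of blocks).

Per-block formulas:
  For a 3×3 Jordan block J_3(-1): exp(t · J_3(-1)) = e^(-1t)·(I + t·N + (t^2/2)·N^2), where N is the 3×3 nilpotent shift.

After assembling e^{tJ} and conjugating by P, we get:

e^{tA} =
  [exp(-t), -t^2*exp(-t) - t*exp(-t), t^2*exp(-t)/2 + t*exp(-t)]
  [0, -2*t*exp(-t) + exp(-t), t*exp(-t)]
  [0, -4*t*exp(-t), 2*t*exp(-t) + exp(-t)]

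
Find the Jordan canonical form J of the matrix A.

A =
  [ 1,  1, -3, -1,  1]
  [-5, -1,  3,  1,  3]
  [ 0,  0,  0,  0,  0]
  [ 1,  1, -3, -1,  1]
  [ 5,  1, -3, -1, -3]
J_1(-4) ⊕ J_2(0) ⊕ J_1(0) ⊕ J_1(0)

The characteristic polynomial is
  det(x·I − A) = x^5 + 4*x^4 = x^4*(x + 4)

Eigenvalues and multiplicities (the geometric multiplicity of λ is n − rank(A − λI), which equals the number of Jordan blocks for λ):
  λ = -4: algebraic multiplicity = 1, geometric multiplicity = 1
  λ = 0: algebraic multiplicity = 4, geometric multiplicity = 3

Determining the block sizes for each eigenvalue:
  λ = -4: one block (gm = 1), so the single block has size am = 1 → block sizes [1]
  λ = 0: 3 blocks summing to 4 forces exactly one block of size 2 and the rest size 1 → block sizes [2, 1, 1]

Assembling the blocks gives a Jordan form
J =
  [-4, 0, 0, 0, 0]
  [ 0, 0, 1, 0, 0]
  [ 0, 0, 0, 0, 0]
  [ 0, 0, 0, 0, 0]
  [ 0, 0, 0, 0, 0]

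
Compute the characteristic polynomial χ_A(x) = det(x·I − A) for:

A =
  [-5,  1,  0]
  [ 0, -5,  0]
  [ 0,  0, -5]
x^3 + 15*x^2 + 75*x + 125

Expanding det(x·I − A) (e.g. by cofactor expansion or by noting that A is similar to its Jordan form J, which has the same characteristic polynomial as A) gives
  χ_A(x) = x^3 + 15*x^2 + 75*x + 125
which factors as (x + 5)^3. The eigenvalues (with algebraic multiplicities) are λ = -5 with multiplicity 3.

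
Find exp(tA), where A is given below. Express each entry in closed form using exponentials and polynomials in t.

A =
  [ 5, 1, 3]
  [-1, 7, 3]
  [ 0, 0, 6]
e^{tA} =
  [-t*exp(6*t) + exp(6*t), t*exp(6*t), 3*t*exp(6*t)]
  [-t*exp(6*t), t*exp(6*t) + exp(6*t), 3*t*exp(6*t)]
  [0, 0, exp(6*t)]

Strategy: write A = P · J · P⁻¹ where J is a Jordan canonical form, so e^{tA} = P · e^{tJ} · P⁻¹, and e^{tJ} can be computed block-by-block.

A has Jordan form
J =
  [6, 1, 0]
  [0, 6, 0]
  [0, 0, 6]
(up to reordering of blocks).

Per-block formulas:
  For a 2×2 Jordan block J_2(6): exp(t · J_2(6)) = e^(6t)·(I + t·N), where N is the 2×2 nilpotent shift.
  For a 1×1 block at λ = 6: exp(t · [6]) = [e^(6t)].

After assembling e^{tJ} and conjugating by P, we get:

e^{tA} =
  [-t*exp(6*t) + exp(6*t), t*exp(6*t), 3*t*exp(6*t)]
  [-t*exp(6*t), t*exp(6*t) + exp(6*t), 3*t*exp(6*t)]
  [0, 0, exp(6*t)]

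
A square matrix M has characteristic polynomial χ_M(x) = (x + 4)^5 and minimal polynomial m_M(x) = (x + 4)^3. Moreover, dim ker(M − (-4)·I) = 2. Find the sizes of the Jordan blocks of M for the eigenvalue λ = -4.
Block sizes for λ = -4: [3, 2]

Step 1 — from the characteristic polynomial, algebraic multiplicity of λ = -4 is 5. From dim ker(M − (-4)·I) = 2, there are exactly 2 Jordan blocks for λ = -4.
Step 2 — from the minimal polynomial, the factor (x + 4)^3 tells us the largest block for λ = -4 has size 3.
Step 3 — with total size 5, 2 blocks, and largest block 3, the block sizes (in nonincreasing order) are [3, 2].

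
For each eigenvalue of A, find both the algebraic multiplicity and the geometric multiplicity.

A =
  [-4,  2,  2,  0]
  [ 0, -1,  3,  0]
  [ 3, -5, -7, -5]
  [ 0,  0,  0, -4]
λ = -4: alg = 4, geom = 2

Step 1 — factor the characteristic polynomial to read off the algebraic multiplicities:
  χ_A(x) = (x + 4)^4

Step 2 — compute geometric multiplicities via the rank-nullity identity g(λ) = n − rank(A − λI):
  rank(A − (-4)·I) = 2, so dim ker(A − (-4)·I) = n − 2 = 2

Summary:
  λ = -4: algebraic multiplicity = 4, geometric multiplicity = 2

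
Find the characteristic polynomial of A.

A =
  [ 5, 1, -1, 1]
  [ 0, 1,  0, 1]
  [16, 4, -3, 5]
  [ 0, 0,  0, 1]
x^4 - 4*x^3 + 6*x^2 - 4*x + 1

Expanding det(x·I − A) (e.g. by cofactor expansion or by noting that A is similar to its Jordan form J, which has the same characteristic polynomial as A) gives
  χ_A(x) = x^4 - 4*x^3 + 6*x^2 - 4*x + 1
which factors as (x - 1)^4. The eigenvalues (with algebraic multiplicities) are λ = 1 with multiplicity 4.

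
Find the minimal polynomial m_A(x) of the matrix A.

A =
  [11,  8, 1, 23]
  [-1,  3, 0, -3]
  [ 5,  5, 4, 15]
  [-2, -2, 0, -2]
x^3 - 12*x^2 + 48*x - 64

The characteristic polynomial is χ_A(x) = (x - 4)^4, so the eigenvalues are known. The minimal polynomial is
  m_A(x) = Π_λ (x − λ)^{k_λ}
where k_λ is the size of the *largest* Jordan block for λ (equivalently, the smallest k with (A − λI)^k v = 0 for every generalised eigenvector v of λ).

  λ = 4: largest Jordan block has size 3, contributing (x − 4)^3

So m_A(x) = (x - 4)^3 = x^3 - 12*x^2 + 48*x - 64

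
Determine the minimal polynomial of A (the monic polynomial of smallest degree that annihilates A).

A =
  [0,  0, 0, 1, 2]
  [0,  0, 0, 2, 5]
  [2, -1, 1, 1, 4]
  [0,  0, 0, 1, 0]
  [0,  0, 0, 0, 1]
x^3 - 2*x^2 + x

The characteristic polynomial is χ_A(x) = x^2*(x - 1)^3, so the eigenvalues are known. The minimal polynomial is
  m_A(x) = Π_λ (x − λ)^{k_λ}
where k_λ is the size of the *largest* Jordan block for λ (equivalently, the smallest k with (A − λI)^k v = 0 for every generalised eigenvector v of λ).

  λ = 0: largest Jordan block has size 1, contributing (x − 0)
  λ = 1: largest Jordan block has size 2, contributing (x − 1)^2

So m_A(x) = x*(x - 1)^2 = x^3 - 2*x^2 + x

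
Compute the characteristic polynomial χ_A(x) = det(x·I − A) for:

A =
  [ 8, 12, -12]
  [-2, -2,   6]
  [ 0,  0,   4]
x^3 - 10*x^2 + 32*x - 32

Expanding det(x·I − A) (e.g. by cofactor expansion or by noting that A is similar to its Jordan form J, which has the same characteristic polynomial as A) gives
  χ_A(x) = x^3 - 10*x^2 + 32*x - 32
which factors as (x - 4)^2*(x - 2). The eigenvalues (with algebraic multiplicities) are λ = 2 with multiplicity 1, λ = 4 with multiplicity 2.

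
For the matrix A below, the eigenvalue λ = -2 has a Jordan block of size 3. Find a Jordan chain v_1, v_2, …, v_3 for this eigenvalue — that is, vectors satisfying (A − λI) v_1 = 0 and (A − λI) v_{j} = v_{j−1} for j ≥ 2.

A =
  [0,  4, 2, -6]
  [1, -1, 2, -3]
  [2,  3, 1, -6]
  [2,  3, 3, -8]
A Jordan chain for λ = -2 of length 3:
v_1 = (0, 1, 1, 1)ᵀ
v_2 = (2, 1, 2, 2)ᵀ
v_3 = (1, 0, 0, 0)ᵀ

Let N = A − (-2)·I. We want v_3 with N^3 v_3 = 0 but N^2 v_3 ≠ 0; then v_{j-1} := N · v_j for j = 3, …, 2.

Pick v_3 = (1, 0, 0, 0)ᵀ.
Then v_2 = N · v_3 = (2, 1, 2, 2)ᵀ.
Then v_1 = N · v_2 = (0, 1, 1, 1)ᵀ.

Sanity check: (A − (-2)·I) v_1 = (0, 0, 0, 0)ᵀ = 0. ✓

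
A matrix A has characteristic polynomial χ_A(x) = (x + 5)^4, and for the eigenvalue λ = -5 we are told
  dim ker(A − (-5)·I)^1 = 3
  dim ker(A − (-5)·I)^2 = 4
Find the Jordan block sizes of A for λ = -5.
Block sizes for λ = -5: [2, 1, 1]

From the dimensions of kernels of powers, the number of Jordan blocks of size at least j is d_j − d_{j−1} where d_j = dim ker(N^j) (with d_0 = 0). Computing the differences gives [3, 1].
The number of blocks of size exactly k is (#blocks of size ≥ k) − (#blocks of size ≥ k + 1), so the partition is: 2 block(s) of size 1, 1 block(s) of size 2.
In nonincreasing order the block sizes are [2, 1, 1].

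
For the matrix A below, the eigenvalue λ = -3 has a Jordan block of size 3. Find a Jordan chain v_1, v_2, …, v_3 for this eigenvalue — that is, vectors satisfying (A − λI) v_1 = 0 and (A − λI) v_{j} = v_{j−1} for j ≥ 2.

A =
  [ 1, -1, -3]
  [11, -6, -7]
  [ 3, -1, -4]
A Jordan chain for λ = -3 of length 3:
v_1 = (-4, -10, -2)ᵀ
v_2 = (4, 11, 3)ᵀ
v_3 = (1, 0, 0)ᵀ

Let N = A − (-3)·I. We want v_3 with N^3 v_3 = 0 but N^2 v_3 ≠ 0; then v_{j-1} := N · v_j for j = 3, …, 2.

Pick v_3 = (1, 0, 0)ᵀ.
Then v_2 = N · v_3 = (4, 11, 3)ᵀ.
Then v_1 = N · v_2 = (-4, -10, -2)ᵀ.

Sanity check: (A − (-3)·I) v_1 = (0, 0, 0)ᵀ = 0. ✓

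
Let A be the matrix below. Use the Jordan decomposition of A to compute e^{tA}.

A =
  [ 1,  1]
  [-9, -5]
e^{tA} =
  [3*t*exp(-2*t) + exp(-2*t), t*exp(-2*t)]
  [-9*t*exp(-2*t), -3*t*exp(-2*t) + exp(-2*t)]

Strategy: write A = P · J · P⁻¹ where J is a Jordan canonical form, so e^{tA} = P · e^{tJ} · P⁻¹, and e^{tJ} can be computed block-by-block.

A has Jordan form
J =
  [-2,  1]
  [ 0, -2]
(up to reordering of blocks).

Per-block formulas:
  For a 2×2 Jordan block J_2(-2): exp(t · J_2(-2)) = e^(-2t)·(I + t·N), where N is the 2×2 nilpotent shift.

After assembling e^{tJ} and conjugating by P, we get:

e^{tA} =
  [3*t*exp(-2*t) + exp(-2*t), t*exp(-2*t)]
  [-9*t*exp(-2*t), -3*t*exp(-2*t) + exp(-2*t)]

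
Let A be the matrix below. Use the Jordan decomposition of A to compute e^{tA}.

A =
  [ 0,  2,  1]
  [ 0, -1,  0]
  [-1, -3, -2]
e^{tA} =
  [t*exp(-t) + exp(-t), -t^2*exp(-t)/2 + 2*t*exp(-t), t*exp(-t)]
  [0, exp(-t), 0]
  [-t*exp(-t), t^2*exp(-t)/2 - 3*t*exp(-t), -t*exp(-t) + exp(-t)]

Strategy: write A = P · J · P⁻¹ where J is a Jordan canonical form, so e^{tA} = P · e^{tJ} · P⁻¹, and e^{tJ} can be computed block-by-block.

A has Jordan form
J =
  [-1,  1,  0]
  [ 0, -1,  1]
  [ 0,  0, -1]
(up to reordering of blocks).

Per-block formulas:
  For a 3×3 Jordan block J_3(-1): exp(t · J_3(-1)) = e^(-1t)·(I + t·N + (t^2/2)·N^2), where N is the 3×3 nilpotent shift.

After assembling e^{tJ} and conjugating by P, we get:

e^{tA} =
  [t*exp(-t) + exp(-t), -t^2*exp(-t)/2 + 2*t*exp(-t), t*exp(-t)]
  [0, exp(-t), 0]
  [-t*exp(-t), t^2*exp(-t)/2 - 3*t*exp(-t), -t*exp(-t) + exp(-t)]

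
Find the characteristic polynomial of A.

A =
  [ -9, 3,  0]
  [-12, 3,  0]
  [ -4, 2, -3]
x^3 + 9*x^2 + 27*x + 27

Expanding det(x·I − A) (e.g. by cofactor expansion or by noting that A is similar to its Jordan form J, which has the same characteristic polynomial as A) gives
  χ_A(x) = x^3 + 9*x^2 + 27*x + 27
which factors as (x + 3)^3. The eigenvalues (with algebraic multiplicities) are λ = -3 with multiplicity 3.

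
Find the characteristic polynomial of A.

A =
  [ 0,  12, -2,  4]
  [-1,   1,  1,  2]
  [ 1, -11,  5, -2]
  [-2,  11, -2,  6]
x^4 - 12*x^3 + 48*x^2 - 80*x + 48

Expanding det(x·I − A) (e.g. by cofactor expansion or by noting that A is similar to its Jordan form J, which has the same characteristic polynomial as A) gives
  χ_A(x) = x^4 - 12*x^3 + 48*x^2 - 80*x + 48
which factors as (x - 6)*(x - 2)^3. The eigenvalues (with algebraic multiplicities) are λ = 2 with multiplicity 3, λ = 6 with multiplicity 1.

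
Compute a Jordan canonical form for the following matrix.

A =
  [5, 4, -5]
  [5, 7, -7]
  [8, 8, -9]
J_3(1)

The characteristic polynomial is
  det(x·I − A) = x^3 - 3*x^2 + 3*x - 1 = (x - 1)^3

Eigenvalues and multiplicities (the geometric multiplicity of λ is n − rank(A − λI), which equals the number of Jordan blocks for λ):
  λ = 1: algebraic multiplicity = 3, geometric multiplicity = 1

Determining the block sizes for each eigenvalue:
  λ = 1: one block (gm = 1), so the single block has size am = 3 → block sizes [3]

Assembling the blocks gives a Jordan form
J =
  [1, 1, 0]
  [0, 1, 1]
  [0, 0, 1]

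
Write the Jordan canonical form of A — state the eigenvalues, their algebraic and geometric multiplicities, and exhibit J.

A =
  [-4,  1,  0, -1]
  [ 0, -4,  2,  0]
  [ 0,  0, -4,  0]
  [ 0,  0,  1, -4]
J_3(-4) ⊕ J_1(-4)

The characteristic polynomial is
  det(x·I − A) = x^4 + 16*x^3 + 96*x^2 + 256*x + 256 = (x + 4)^4

Eigenvalues and multiplicities (the geometric multiplicity of λ is n − rank(A − λI), which equals the number of Jordan blocks for λ):
  λ = -4: algebraic multiplicity = 4, geometric multiplicity = 2

Determining the block sizes for each eigenvalue:
  λ = -4: with am = 4 and gm = 2, the partition is not yet determined (e.g. several partitions of 4 into 2 parts exist). Let N = A − (-4)·I. Computing rank(N^1) = 2, rank(N^2) = 1, rank(N^3) = 0; the number of blocks of size ≥ j is rank(N^{j−1}) − rank(N^j), giving [2, 1, 1]. So we have 1 block(s) of size 3, 1 block(s) of size 1 → block sizes [3, 1]

Assembling the blocks gives a Jordan form
J =
  [-4,  1,  0,  0]
  [ 0, -4,  1,  0]
  [ 0,  0, -4,  0]
  [ 0,  0,  0, -4]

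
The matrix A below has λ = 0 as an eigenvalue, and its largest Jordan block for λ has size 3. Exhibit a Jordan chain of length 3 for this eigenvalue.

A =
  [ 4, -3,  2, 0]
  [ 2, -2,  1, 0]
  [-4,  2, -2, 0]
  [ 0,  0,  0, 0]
A Jordan chain for λ = 0 of length 3:
v_1 = (2, 0, -4, 0)ᵀ
v_2 = (4, 2, -4, 0)ᵀ
v_3 = (1, 0, 0, 0)ᵀ

Let N = A − (0)·I. We want v_3 with N^3 v_3 = 0 but N^2 v_3 ≠ 0; then v_{j-1} := N · v_j for j = 3, …, 2.

Pick v_3 = (1, 0, 0, 0)ᵀ.
Then v_2 = N · v_3 = (4, 2, -4, 0)ᵀ.
Then v_1 = N · v_2 = (2, 0, -4, 0)ᵀ.

Sanity check: (A − (0)·I) v_1 = (0, 0, 0, 0)ᵀ = 0. ✓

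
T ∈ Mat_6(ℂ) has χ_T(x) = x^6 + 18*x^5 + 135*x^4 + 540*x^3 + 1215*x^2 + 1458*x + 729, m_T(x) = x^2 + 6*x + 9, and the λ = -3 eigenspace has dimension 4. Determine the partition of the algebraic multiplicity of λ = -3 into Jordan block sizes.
Block sizes for λ = -3: [2, 2, 1, 1]

Step 1 — from the characteristic polynomial, algebraic multiplicity of λ = -3 is 6. From dim ker(T − (-3)·I) = 4, there are exactly 4 Jordan blocks for λ = -3.
Step 2 — from the minimal polynomial, the factor (x + 3)^2 tells us the largest block for λ = -3 has size 2.
Step 3 — with total size 6, 4 blocks, and largest block 2, the block sizes (in nonincreasing order) are [2, 2, 1, 1].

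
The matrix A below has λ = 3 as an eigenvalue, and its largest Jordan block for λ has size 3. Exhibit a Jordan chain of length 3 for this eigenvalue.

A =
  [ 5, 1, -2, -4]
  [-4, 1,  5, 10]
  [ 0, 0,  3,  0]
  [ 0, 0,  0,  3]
A Jordan chain for λ = 3 of length 3:
v_1 = (1, -2, 0, 0)ᵀ
v_2 = (-2, 5, 0, 0)ᵀ
v_3 = (0, 0, 1, 0)ᵀ

Let N = A − (3)·I. We want v_3 with N^3 v_3 = 0 but N^2 v_3 ≠ 0; then v_{j-1} := N · v_j for j = 3, …, 2.

Pick v_3 = (0, 0, 1, 0)ᵀ.
Then v_2 = N · v_3 = (-2, 5, 0, 0)ᵀ.
Then v_1 = N · v_2 = (1, -2, 0, 0)ᵀ.

Sanity check: (A − (3)·I) v_1 = (0, 0, 0, 0)ᵀ = 0. ✓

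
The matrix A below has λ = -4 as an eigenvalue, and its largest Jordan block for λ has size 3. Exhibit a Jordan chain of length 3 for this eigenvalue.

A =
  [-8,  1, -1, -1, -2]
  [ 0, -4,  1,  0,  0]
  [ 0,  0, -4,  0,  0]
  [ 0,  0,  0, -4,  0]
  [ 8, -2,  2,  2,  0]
A Jordan chain for λ = -4 of length 3:
v_1 = (1, 0, 0, 0, -2)ᵀ
v_2 = (-1, 1, 0, 0, 2)ᵀ
v_3 = (0, 0, 1, 0, 0)ᵀ

Let N = A − (-4)·I. We want v_3 with N^3 v_3 = 0 but N^2 v_3 ≠ 0; then v_{j-1} := N · v_j for j = 3, …, 2.

Pick v_3 = (0, 0, 1, 0, 0)ᵀ.
Then v_2 = N · v_3 = (-1, 1, 0, 0, 2)ᵀ.
Then v_1 = N · v_2 = (1, 0, 0, 0, -2)ᵀ.

Sanity check: (A − (-4)·I) v_1 = (0, 0, 0, 0, 0)ᵀ = 0. ✓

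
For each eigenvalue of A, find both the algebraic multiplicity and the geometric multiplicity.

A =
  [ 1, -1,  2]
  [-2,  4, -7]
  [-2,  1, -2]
λ = 1: alg = 3, geom = 1

Step 1 — factor the characteristic polynomial to read off the algebraic multiplicities:
  χ_A(x) = (x - 1)^3

Step 2 — compute geometric multiplicities via the rank-nullity identity g(λ) = n − rank(A − λI):
  rank(A − (1)·I) = 2, so dim ker(A − (1)·I) = n − 2 = 1

Summary:
  λ = 1: algebraic multiplicity = 3, geometric multiplicity = 1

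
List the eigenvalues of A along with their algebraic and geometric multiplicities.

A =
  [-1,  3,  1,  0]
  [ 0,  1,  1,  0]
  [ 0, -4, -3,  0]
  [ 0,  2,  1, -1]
λ = -1: alg = 4, geom = 2

Step 1 — factor the characteristic polynomial to read off the algebraic multiplicities:
  χ_A(x) = (x + 1)^4

Step 2 — compute geometric multiplicities via the rank-nullity identity g(λ) = n − rank(A − λI):
  rank(A − (-1)·I) = 2, so dim ker(A − (-1)·I) = n − 2 = 2

Summary:
  λ = -1: algebraic multiplicity = 4, geometric multiplicity = 2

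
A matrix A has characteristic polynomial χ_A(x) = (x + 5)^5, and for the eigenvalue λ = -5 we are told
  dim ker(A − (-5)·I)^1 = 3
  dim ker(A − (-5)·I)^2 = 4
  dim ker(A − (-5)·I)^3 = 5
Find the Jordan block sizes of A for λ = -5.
Block sizes for λ = -5: [3, 1, 1]

From the dimensions of kernels of powers, the number of Jordan blocks of size at least j is d_j − d_{j−1} where d_j = dim ker(N^j) (with d_0 = 0). Computing the differences gives [3, 1, 1].
The number of blocks of size exactly k is (#blocks of size ≥ k) − (#blocks of size ≥ k + 1), so the partition is: 2 block(s) of size 1, 1 block(s) of size 3.
In nonincreasing order the block sizes are [3, 1, 1].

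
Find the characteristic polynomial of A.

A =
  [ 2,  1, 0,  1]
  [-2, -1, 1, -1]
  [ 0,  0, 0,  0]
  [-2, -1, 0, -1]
x^4

Expanding det(x·I − A) (e.g. by cofactor expansion or by noting that A is similar to its Jordan form J, which has the same characteristic polynomial as A) gives
  χ_A(x) = x^4
which factors as x^4. The eigenvalues (with algebraic multiplicities) are λ = 0 with multiplicity 4.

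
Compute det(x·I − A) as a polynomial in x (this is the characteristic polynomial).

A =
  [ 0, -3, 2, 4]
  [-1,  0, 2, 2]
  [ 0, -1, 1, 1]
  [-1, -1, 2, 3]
x^4 - 4*x^3 + 6*x^2 - 4*x + 1

Expanding det(x·I − A) (e.g. by cofactor expansion or by noting that A is similar to its Jordan form J, which has the same characteristic polynomial as A) gives
  χ_A(x) = x^4 - 4*x^3 + 6*x^2 - 4*x + 1
which factors as (x - 1)^4. The eigenvalues (with algebraic multiplicities) are λ = 1 with multiplicity 4.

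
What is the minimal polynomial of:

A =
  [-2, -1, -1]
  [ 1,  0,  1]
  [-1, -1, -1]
x^3 + 3*x^2 + 3*x + 1

The characteristic polynomial is χ_A(x) = (x + 1)^3, so the eigenvalues are known. The minimal polynomial is
  m_A(x) = Π_λ (x − λ)^{k_λ}
where k_λ is the size of the *largest* Jordan block for λ (equivalently, the smallest k with (A − λI)^k v = 0 for every generalised eigenvector v of λ).

  λ = -1: largest Jordan block has size 3, contributing (x + 1)^3

So m_A(x) = (x + 1)^3 = x^3 + 3*x^2 + 3*x + 1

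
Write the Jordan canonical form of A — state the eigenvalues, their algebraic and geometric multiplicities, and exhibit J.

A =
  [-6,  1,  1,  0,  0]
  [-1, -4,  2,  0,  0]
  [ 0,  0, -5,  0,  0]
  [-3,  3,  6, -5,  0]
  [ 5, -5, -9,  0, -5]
J_3(-5) ⊕ J_1(-5) ⊕ J_1(-5)

The characteristic polynomial is
  det(x·I − A) = x^5 + 25*x^4 + 250*x^3 + 1250*x^2 + 3125*x + 3125 = (x + 5)^5

Eigenvalues and multiplicities (the geometric multiplicity of λ is n − rank(A − λI), which equals the number of Jordan blocks for λ):
  λ = -5: algebraic multiplicity = 5, geometric multiplicity = 3

Determining the block sizes for each eigenvalue:
  λ = -5: with am = 5 and gm = 3, the partition is not yet determined (e.g. several partitions of 5 into 3 parts exist). Let N = A − (-5)·I. Computing rank(N^1) = 2, rank(N^2) = 1, rank(N^3) = 0; the number of blocks of size ≥ j is rank(N^{j−1}) − rank(N^j), giving [3, 1, 1]. So we have 1 block(s) of size 3, 2 block(s) of size 1 → block sizes [3, 1, 1]

Assembling the blocks gives a Jordan form
J =
  [-5,  1,  0,  0,  0]
  [ 0, -5,  1,  0,  0]
  [ 0,  0, -5,  0,  0]
  [ 0,  0,  0, -5,  0]
  [ 0,  0,  0,  0, -5]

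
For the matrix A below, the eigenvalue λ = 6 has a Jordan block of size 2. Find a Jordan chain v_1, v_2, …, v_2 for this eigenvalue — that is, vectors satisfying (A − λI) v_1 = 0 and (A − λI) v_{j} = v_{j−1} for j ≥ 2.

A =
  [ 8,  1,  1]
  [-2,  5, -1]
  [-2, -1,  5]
A Jordan chain for λ = 6 of length 2:
v_1 = (2, -2, -2)ᵀ
v_2 = (1, 0, 0)ᵀ

Let N = A − (6)·I. We want v_2 with N^2 v_2 = 0 but N^1 v_2 ≠ 0; then v_{j-1} := N · v_j for j = 2, …, 2.

Pick v_2 = (1, 0, 0)ᵀ.
Then v_1 = N · v_2 = (2, -2, -2)ᵀ.

Sanity check: (A − (6)·I) v_1 = (0, 0, 0)ᵀ = 0. ✓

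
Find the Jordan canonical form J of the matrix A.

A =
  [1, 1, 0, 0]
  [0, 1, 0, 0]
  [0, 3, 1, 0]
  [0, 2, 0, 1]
J_2(1) ⊕ J_1(1) ⊕ J_1(1)

The characteristic polynomial is
  det(x·I − A) = x^4 - 4*x^3 + 6*x^2 - 4*x + 1 = (x - 1)^4

Eigenvalues and multiplicities (the geometric multiplicity of λ is n − rank(A − λI), which equals the number of Jordan blocks for λ):
  λ = 1: algebraic multiplicity = 4, geometric multiplicity = 3

Determining the block sizes for each eigenvalue:
  λ = 1: 3 blocks summing to 4 forces exactly one block of size 2 and the rest size 1 → block sizes [2, 1, 1]

Assembling the blocks gives a Jordan form
J =
  [1, 1, 0, 0]
  [0, 1, 0, 0]
  [0, 0, 1, 0]
  [0, 0, 0, 1]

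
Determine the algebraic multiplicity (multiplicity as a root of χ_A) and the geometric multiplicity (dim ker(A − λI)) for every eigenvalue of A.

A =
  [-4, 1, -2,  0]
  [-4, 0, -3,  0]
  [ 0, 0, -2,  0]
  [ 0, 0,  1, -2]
λ = -2: alg = 4, geom = 2

Step 1 — factor the characteristic polynomial to read off the algebraic multiplicities:
  χ_A(x) = (x + 2)^4

Step 2 — compute geometric multiplicities via the rank-nullity identity g(λ) = n − rank(A − λI):
  rank(A − (-2)·I) = 2, so dim ker(A − (-2)·I) = n − 2 = 2

Summary:
  λ = -2: algebraic multiplicity = 4, geometric multiplicity = 2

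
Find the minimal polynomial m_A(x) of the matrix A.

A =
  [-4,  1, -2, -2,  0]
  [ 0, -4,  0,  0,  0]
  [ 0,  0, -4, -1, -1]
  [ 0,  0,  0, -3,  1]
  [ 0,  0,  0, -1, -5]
x^2 + 8*x + 16

The characteristic polynomial is χ_A(x) = (x + 4)^5, so the eigenvalues are known. The minimal polynomial is
  m_A(x) = Π_λ (x − λ)^{k_λ}
where k_λ is the size of the *largest* Jordan block for λ (equivalently, the smallest k with (A − λI)^k v = 0 for every generalised eigenvector v of λ).

  λ = -4: largest Jordan block has size 2, contributing (x + 4)^2

So m_A(x) = (x + 4)^2 = x^2 + 8*x + 16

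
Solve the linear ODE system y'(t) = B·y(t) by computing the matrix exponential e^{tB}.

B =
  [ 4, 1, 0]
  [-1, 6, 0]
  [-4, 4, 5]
e^{tB} =
  [-t*exp(5*t) + exp(5*t), t*exp(5*t), 0]
  [-t*exp(5*t), t*exp(5*t) + exp(5*t), 0]
  [-4*t*exp(5*t), 4*t*exp(5*t), exp(5*t)]

Strategy: write B = P · J · P⁻¹ where J is a Jordan canonical form, so e^{tB} = P · e^{tJ} · P⁻¹, and e^{tJ} can be computed block-by-block.

B has Jordan form
J =
  [5, 1, 0]
  [0, 5, 0]
  [0, 0, 5]
(up to reordering of blocks).

Per-block formulas:
  For a 2×2 Jordan block J_2(5): exp(t · J_2(5)) = e^(5t)·(I + t·N), where N is the 2×2 nilpotent shift.
  For a 1×1 block at λ = 5: exp(t · [5]) = [e^(5t)].

After assembling e^{tJ} and conjugating by P, we get:

e^{tB} =
  [-t*exp(5*t) + exp(5*t), t*exp(5*t), 0]
  [-t*exp(5*t), t*exp(5*t) + exp(5*t), 0]
  [-4*t*exp(5*t), 4*t*exp(5*t), exp(5*t)]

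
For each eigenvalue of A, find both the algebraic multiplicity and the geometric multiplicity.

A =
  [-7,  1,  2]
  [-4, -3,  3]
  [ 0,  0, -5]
λ = -5: alg = 3, geom = 1

Step 1 — factor the characteristic polynomial to read off the algebraic multiplicities:
  χ_A(x) = (x + 5)^3

Step 2 — compute geometric multiplicities via the rank-nullity identity g(λ) = n − rank(A − λI):
  rank(A − (-5)·I) = 2, so dim ker(A − (-5)·I) = n − 2 = 1

Summary:
  λ = -5: algebraic multiplicity = 3, geometric multiplicity = 1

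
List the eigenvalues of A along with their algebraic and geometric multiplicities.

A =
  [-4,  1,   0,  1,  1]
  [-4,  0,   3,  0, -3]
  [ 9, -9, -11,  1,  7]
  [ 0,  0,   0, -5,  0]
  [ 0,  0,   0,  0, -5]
λ = -5: alg = 5, geom = 3

Step 1 — factor the characteristic polynomial to read off the algebraic multiplicities:
  χ_A(x) = (x + 5)^5

Step 2 — compute geometric multiplicities via the rank-nullity identity g(λ) = n − rank(A − λI):
  rank(A − (-5)·I) = 2, so dim ker(A − (-5)·I) = n − 2 = 3

Summary:
  λ = -5: algebraic multiplicity = 5, geometric multiplicity = 3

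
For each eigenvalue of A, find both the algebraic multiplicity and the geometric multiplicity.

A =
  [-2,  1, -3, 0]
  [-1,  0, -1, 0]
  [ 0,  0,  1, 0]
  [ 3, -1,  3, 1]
λ = -1: alg = 2, geom = 1; λ = 1: alg = 2, geom = 2

Step 1 — factor the characteristic polynomial to read off the algebraic multiplicities:
  χ_A(x) = (x - 1)^2*(x + 1)^2

Step 2 — compute geometric multiplicities via the rank-nullity identity g(λ) = n − rank(A − λI):
  rank(A − (-1)·I) = 3, so dim ker(A − (-1)·I) = n − 3 = 1
  rank(A − (1)·I) = 2, so dim ker(A − (1)·I) = n − 2 = 2

Summary:
  λ = -1: algebraic multiplicity = 2, geometric multiplicity = 1
  λ = 1: algebraic multiplicity = 2, geometric multiplicity = 2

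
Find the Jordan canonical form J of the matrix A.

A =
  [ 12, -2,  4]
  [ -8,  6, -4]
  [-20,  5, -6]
J_2(4) ⊕ J_1(4)

The characteristic polynomial is
  det(x·I − A) = x^3 - 12*x^2 + 48*x - 64 = (x - 4)^3

Eigenvalues and multiplicities (the geometric multiplicity of λ is n − rank(A − λI), which equals the number of Jordan blocks for λ):
  λ = 4: algebraic multiplicity = 3, geometric multiplicity = 2

Determining the block sizes for each eigenvalue:
  λ = 4: 2 blocks summing to 3 forces exactly one block of size 2 and the rest size 1 → block sizes [2, 1]

Assembling the blocks gives a Jordan form
J =
  [4, 1, 0]
  [0, 4, 0]
  [0, 0, 4]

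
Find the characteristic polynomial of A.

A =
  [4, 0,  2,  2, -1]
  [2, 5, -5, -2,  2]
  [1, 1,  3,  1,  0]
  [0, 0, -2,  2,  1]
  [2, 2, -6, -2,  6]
x^5 - 20*x^4 + 160*x^3 - 640*x^2 + 1280*x - 1024

Expanding det(x·I − A) (e.g. by cofactor expansion or by noting that A is similar to its Jordan form J, which has the same characteristic polynomial as A) gives
  χ_A(x) = x^5 - 20*x^4 + 160*x^3 - 640*x^2 + 1280*x - 1024
which factors as (x - 4)^5. The eigenvalues (with algebraic multiplicities) are λ = 4 with multiplicity 5.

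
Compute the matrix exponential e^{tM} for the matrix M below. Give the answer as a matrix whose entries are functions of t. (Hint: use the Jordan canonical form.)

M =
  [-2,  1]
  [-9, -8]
e^{tM} =
  [3*t*exp(-5*t) + exp(-5*t), t*exp(-5*t)]
  [-9*t*exp(-5*t), -3*t*exp(-5*t) + exp(-5*t)]

Strategy: write M = P · J · P⁻¹ where J is a Jordan canonical form, so e^{tM} = P · e^{tJ} · P⁻¹, and e^{tJ} can be computed block-by-block.

M has Jordan form
J =
  [-5,  1]
  [ 0, -5]
(up to reordering of blocks).

Per-block formulas:
  For a 2×2 Jordan block J_2(-5): exp(t · J_2(-5)) = e^(-5t)·(I + t·N), where N is the 2×2 nilpotent shift.

After assembling e^{tJ} and conjugating by P, we get:

e^{tM} =
  [3*t*exp(-5*t) + exp(-5*t), t*exp(-5*t)]
  [-9*t*exp(-5*t), -3*t*exp(-5*t) + exp(-5*t)]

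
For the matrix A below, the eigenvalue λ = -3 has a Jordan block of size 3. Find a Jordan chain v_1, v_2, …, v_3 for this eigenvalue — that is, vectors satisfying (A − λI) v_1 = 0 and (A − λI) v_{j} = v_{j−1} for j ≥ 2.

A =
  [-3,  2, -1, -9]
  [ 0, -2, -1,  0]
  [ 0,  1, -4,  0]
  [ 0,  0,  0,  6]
A Jordan chain for λ = -3 of length 3:
v_1 = (1, 0, 0, 0)ᵀ
v_2 = (2, 1, 1, 0)ᵀ
v_3 = (0, 1, 0, 0)ᵀ

Let N = A − (-3)·I. We want v_3 with N^3 v_3 = 0 but N^2 v_3 ≠ 0; then v_{j-1} := N · v_j for j = 3, …, 2.

Pick v_3 = (0, 1, 0, 0)ᵀ.
Then v_2 = N · v_3 = (2, 1, 1, 0)ᵀ.
Then v_1 = N · v_2 = (1, 0, 0, 0)ᵀ.

Sanity check: (A − (-3)·I) v_1 = (0, 0, 0, 0)ᵀ = 0. ✓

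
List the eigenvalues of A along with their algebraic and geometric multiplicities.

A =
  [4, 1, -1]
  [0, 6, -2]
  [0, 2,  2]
λ = 4: alg = 3, geom = 2

Step 1 — factor the characteristic polynomial to read off the algebraic multiplicities:
  χ_A(x) = (x - 4)^3

Step 2 — compute geometric multiplicities via the rank-nullity identity g(λ) = n − rank(A − λI):
  rank(A − (4)·I) = 1, so dim ker(A − (4)·I) = n − 1 = 2

Summary:
  λ = 4: algebraic multiplicity = 3, geometric multiplicity = 2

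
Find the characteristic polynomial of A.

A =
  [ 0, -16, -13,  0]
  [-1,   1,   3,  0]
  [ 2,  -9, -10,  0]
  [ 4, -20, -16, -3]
x^4 + 12*x^3 + 54*x^2 + 108*x + 81

Expanding det(x·I − A) (e.g. by cofactor expansion or by noting that A is similar to its Jordan form J, which has the same characteristic polynomial as A) gives
  χ_A(x) = x^4 + 12*x^3 + 54*x^2 + 108*x + 81
which factors as (x + 3)^4. The eigenvalues (with algebraic multiplicities) are λ = -3 with multiplicity 4.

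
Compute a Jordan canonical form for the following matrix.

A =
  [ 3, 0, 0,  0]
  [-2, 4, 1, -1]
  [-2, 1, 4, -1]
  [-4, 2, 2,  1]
J_2(3) ⊕ J_1(3) ⊕ J_1(3)

The characteristic polynomial is
  det(x·I − A) = x^4 - 12*x^3 + 54*x^2 - 108*x + 81 = (x - 3)^4

Eigenvalues and multiplicities (the geometric multiplicity of λ is n − rank(A − λI), which equals the number of Jordan blocks for λ):
  λ = 3: algebraic multiplicity = 4, geometric multiplicity = 3

Determining the block sizes for each eigenvalue:
  λ = 3: 3 blocks summing to 4 forces exactly one block of size 2 and the rest size 1 → block sizes [2, 1, 1]

Assembling the blocks gives a Jordan form
J =
  [3, 1, 0, 0]
  [0, 3, 0, 0]
  [0, 0, 3, 0]
  [0, 0, 0, 3]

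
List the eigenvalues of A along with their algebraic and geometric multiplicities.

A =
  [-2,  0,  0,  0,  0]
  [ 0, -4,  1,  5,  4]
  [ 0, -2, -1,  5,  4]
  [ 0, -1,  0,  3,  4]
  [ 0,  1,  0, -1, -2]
λ = -2: alg = 4, geom = 2; λ = 2: alg = 1, geom = 1

Step 1 — factor the characteristic polynomial to read off the algebraic multiplicities:
  χ_A(x) = (x - 2)*(x + 2)^4

Step 2 — compute geometric multiplicities via the rank-nullity identity g(λ) = n − rank(A − λI):
  rank(A − (-2)·I) = 3, so dim ker(A − (-2)·I) = n − 3 = 2
  rank(A − (2)·I) = 4, so dim ker(A − (2)·I) = n − 4 = 1

Summary:
  λ = -2: algebraic multiplicity = 4, geometric multiplicity = 2
  λ = 2: algebraic multiplicity = 1, geometric multiplicity = 1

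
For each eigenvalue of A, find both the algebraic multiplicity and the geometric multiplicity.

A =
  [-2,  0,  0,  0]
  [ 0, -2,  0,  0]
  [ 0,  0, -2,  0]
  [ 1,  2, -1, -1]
λ = -2: alg = 3, geom = 3; λ = -1: alg = 1, geom = 1

Step 1 — factor the characteristic polynomial to read off the algebraic multiplicities:
  χ_A(x) = (x + 1)*(x + 2)^3

Step 2 — compute geometric multiplicities via the rank-nullity identity g(λ) = n − rank(A − λI):
  rank(A − (-2)·I) = 1, so dim ker(A − (-2)·I) = n − 1 = 3
  rank(A − (-1)·I) = 3, so dim ker(A − (-1)·I) = n − 3 = 1

Summary:
  λ = -2: algebraic multiplicity = 3, geometric multiplicity = 3
  λ = -1: algebraic multiplicity = 1, geometric multiplicity = 1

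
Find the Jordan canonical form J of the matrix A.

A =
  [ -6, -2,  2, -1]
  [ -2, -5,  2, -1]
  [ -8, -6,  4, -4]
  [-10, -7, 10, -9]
J_3(-4) ⊕ J_1(-4)

The characteristic polynomial is
  det(x·I − A) = x^4 + 16*x^3 + 96*x^2 + 256*x + 256 = (x + 4)^4

Eigenvalues and multiplicities (the geometric multiplicity of λ is n − rank(A − λI), which equals the number of Jordan blocks for λ):
  λ = -4: algebraic multiplicity = 4, geometric multiplicity = 2

Determining the block sizes for each eigenvalue:
  λ = -4: with am = 4 and gm = 2, the partition is not yet determined (e.g. several partitions of 4 into 2 parts exist). Let N = A − (-4)·I. Computing rank(N^1) = 2, rank(N^2) = 1, rank(N^3) = 0; the number of blocks of size ≥ j is rank(N^{j−1}) − rank(N^j), giving [2, 1, 1]. So we have 1 block(s) of size 3, 1 block(s) of size 1 → block sizes [3, 1]

Assembling the blocks gives a Jordan form
J =
  [-4,  1,  0,  0]
  [ 0, -4,  1,  0]
  [ 0,  0, -4,  0]
  [ 0,  0,  0, -4]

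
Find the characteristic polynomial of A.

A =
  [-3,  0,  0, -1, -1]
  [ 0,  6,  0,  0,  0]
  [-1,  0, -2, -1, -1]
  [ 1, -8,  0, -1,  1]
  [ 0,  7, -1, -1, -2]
x^5 + 2*x^4 - 24*x^3 - 112*x^2 - 176*x - 96

Expanding det(x·I − A) (e.g. by cofactor expansion or by noting that A is similar to its Jordan form J, which has the same characteristic polynomial as A) gives
  χ_A(x) = x^5 + 2*x^4 - 24*x^3 - 112*x^2 - 176*x - 96
which factors as (x - 6)*(x + 2)^4. The eigenvalues (with algebraic multiplicities) are λ = -2 with multiplicity 4, λ = 6 with multiplicity 1.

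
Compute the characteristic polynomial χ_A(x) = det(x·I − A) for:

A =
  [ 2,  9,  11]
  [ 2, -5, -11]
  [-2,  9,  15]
x^3 - 12*x^2 + 48*x - 64

Expanding det(x·I − A) (e.g. by cofactor expansion or by noting that A is similar to its Jordan form J, which has the same characteristic polynomial as A) gives
  χ_A(x) = x^3 - 12*x^2 + 48*x - 64
which factors as (x - 4)^3. The eigenvalues (with algebraic multiplicities) are λ = 4 with multiplicity 3.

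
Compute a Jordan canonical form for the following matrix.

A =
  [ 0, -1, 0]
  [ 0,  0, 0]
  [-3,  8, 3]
J_2(0) ⊕ J_1(3)

The characteristic polynomial is
  det(x·I − A) = x^3 - 3*x^2 = x^2*(x - 3)

Eigenvalues and multiplicities (the geometric multiplicity of λ is n − rank(A − λI), which equals the number of Jordan blocks for λ):
  λ = 0: algebraic multiplicity = 2, geometric multiplicity = 1
  λ = 3: algebraic multiplicity = 1, geometric multiplicity = 1

Determining the block sizes for each eigenvalue:
  λ = 0: one block (gm = 1), so the single block has size am = 2 → block sizes [2]
  λ = 3: one block (gm = 1), so the single block has size am = 1 → block sizes [1]

Assembling the blocks gives a Jordan form
J =
  [0, 1, 0]
  [0, 0, 0]
  [0, 0, 3]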